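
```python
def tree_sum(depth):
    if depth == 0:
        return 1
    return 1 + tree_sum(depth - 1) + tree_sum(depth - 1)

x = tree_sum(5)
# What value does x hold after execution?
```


tree_sum(5)
= 1 + tree_sum(4) + tree_sum(4)
= 1 + 2 * tree_sum(4)
tree_sum(k) = 2^(k+1) - 1
tree_sum(0) = 1
tree_sum(1) = 3
tree_sum(2) = 7
tree_sum(3) = 15
tree_sum(4) = 31
tree_sum(5) = 2^6 - 1 = 63


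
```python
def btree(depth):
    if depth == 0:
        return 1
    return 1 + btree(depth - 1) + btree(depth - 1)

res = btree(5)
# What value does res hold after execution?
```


btree(5)
= 1 + btree(4) + btree(4)
= 1 + 2 * btree(4)
btree(k) = 2^(k+1) - 1
btree(0) = 1
btree(1) = 3
btree(2) = 7
btree(3) = 15
btree(4) = 31
btree(5) = 2^6 - 1 = 63


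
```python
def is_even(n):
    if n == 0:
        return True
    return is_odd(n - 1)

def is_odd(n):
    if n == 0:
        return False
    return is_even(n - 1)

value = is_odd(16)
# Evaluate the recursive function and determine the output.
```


is_odd(16)
= is_even(15)
= is_odd(14)
= is_even(13)
= is_odd(12)
= is_even(11)
= is_odd(10)
= is_even(9)
= is_odd(8)
= is_even(7)
= is_odd(6)
= is_even(5)
= is_odd(4)
= is_even(3)
= is_odd(2)
= is_even(1)
= is_odd(0)
n == 0: return False
= False


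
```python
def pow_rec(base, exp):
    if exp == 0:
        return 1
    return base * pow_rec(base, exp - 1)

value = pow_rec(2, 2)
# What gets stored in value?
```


pow_rec(2, 2)
= 2 * pow_rec(2, 1)
= 2 * 2 * pow_rec(2, 0)
= 2 * 2 * 1
= 4


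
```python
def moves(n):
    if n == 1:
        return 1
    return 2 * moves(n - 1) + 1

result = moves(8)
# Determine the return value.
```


moves(8)
= 2 * moves(7) + 1
= 2 * (2 * moves(6) + 1) + 1
= 2 * (2 * (2 * moves(5) + 1) + 1) + 1
= 2 * (2 * (2 * (2 * moves(4) + 1) + 1) + 1) + 1
= 2 * (2 * (2 * (2 * (2 * moves(3) + 1) + 1) + 1) + 1) + 1
= 2 * (2 * (2 * (2 * (2 * (2 * moves(2) + 1) + 1) + 1) + 1) + 1) + 1
= 2 * (2 * (2 * (2 * (2 * (2 * (2 * moves(1) + 1) + 1) + 1) + 1) + 1) + 1) + 1
Now compute bottom-up:
moves(1) = 1
moves(2) = 2 * 1 + 1 = 3
moves(3) = 2 * 3 + 1 = 7
moves(4) = 2 * 7 + 1 = 15
moves(5) = 2 * 15 + 1 = 31
moves(6) = 2 * 31 + 1 = 63
moves(7) = 2 * 63 + 1 = 127
moves(8) = 2 * 127 + 1 = 255
= 255


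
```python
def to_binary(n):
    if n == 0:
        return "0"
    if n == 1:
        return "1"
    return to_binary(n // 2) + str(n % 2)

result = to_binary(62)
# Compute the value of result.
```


to_binary(62)
= to_binary(31) + "0"
= to_binary(15) + "1" + "0"
= to_binary(7) + "1" + "1" + "0"
= to_binary(3) + "1" + "1" + "1" + "0"
= to_binary(1) + "1" + "1" + "1" + "1" + "0"
= "1" + "1" + "1" + "1" + "1" + "0"
= "111110"


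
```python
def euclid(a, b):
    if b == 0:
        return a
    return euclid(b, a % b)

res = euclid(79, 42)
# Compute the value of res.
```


euclid(79, 42)
= euclid(42, 79 % 42) = euclid(42, 37)
= euclid(37, 42 % 37) = euclid(37, 5)
= euclid(5, 37 % 5) = euclid(5, 2)
= euclid(2, 5 % 2) = euclid(2, 1)
= euclid(1, 2 % 1) = euclid(1, 0)
b == 0, return a = 1


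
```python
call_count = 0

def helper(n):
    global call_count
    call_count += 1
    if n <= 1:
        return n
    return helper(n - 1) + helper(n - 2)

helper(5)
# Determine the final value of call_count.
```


helper(5) calls helper(4) and helper(3); each non-base call branches into two more.
Let C(k) = total number of calls made by helper(k), including the call to helper(k) itself.
Base cases: C(0) = 1, C(1) = 1
Recurrence: C(k) = 1 + C(k-1) + C(k-2)
  C(2) = 1 + C(1) + C(0) = 1 + 1 + 1 = 3
  C(3) = 1 + C(2) + C(1) = 1 + 3 + 1 = 5
  C(4) = 1 + C(3) + C(2) = 1 + 5 + 3 = 9
  C(5) = 1 + C(4) + C(3) = 1 + 9 + 5 = 15
Total calls = C(5) = 15


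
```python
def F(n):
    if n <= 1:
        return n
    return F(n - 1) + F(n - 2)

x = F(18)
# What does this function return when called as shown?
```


F(18)
= F(17) + F(16)
= (F(16) + F(15)) + F(16)
Computing bottom-up: F(0)=0, F(1)=1, F(2)=1, F(3)=2, F(4)=3, F(5)=5, F(6)=8, F(7)=13, F(8)=21, F(9)=34, F(10)=55, F(11)=89, F(12)=144, F(13)=233, F(14)=377, F(15)=610, F(16)=987, F(17)=1597, F(18)=2584
= 2584


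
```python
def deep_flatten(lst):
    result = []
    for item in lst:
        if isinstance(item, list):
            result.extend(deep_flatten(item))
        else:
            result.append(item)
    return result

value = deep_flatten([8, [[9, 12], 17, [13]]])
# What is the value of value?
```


deep_flatten([8, [[9, 12], 17, [13]]])
Processing each element:
  8 is not a list -> append 8
  [[9, 12], 17, [13]] is a list -> deep_flatten recursively -> [9, 12, 17, 13]
= [8, 9, 12, 17, 13]


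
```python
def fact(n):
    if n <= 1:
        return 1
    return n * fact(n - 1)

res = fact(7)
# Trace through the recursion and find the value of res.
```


fact(7)
= 7 * fact(6)
= 7 * 6 * fact(5)
= 7 * 6 * 5 * fact(4)
= 7 * 6 * 5 * 4 * fact(3)
= 7 * 6 * 5 * 4 * 3 * fact(2)
= 7 * 6 * 5 * 4 * 3 * 2 * fact(1)
= 7 * 6 * 5 * 4 * 3 * 2 * 1
= 5040


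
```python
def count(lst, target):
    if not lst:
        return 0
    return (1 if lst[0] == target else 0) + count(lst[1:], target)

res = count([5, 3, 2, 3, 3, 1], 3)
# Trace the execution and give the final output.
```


count([5, 3, 2, 3, 3, 1], 3)
lst[0]=5 != 3: 0 + count([3, 2, 3, 3, 1], 3)
lst[0]=3 == 3: 1 + count([2, 3, 3, 1], 3)
lst[0]=2 != 3: 0 + count([3, 3, 1], 3)
lst[0]=3 == 3: 1 + count([3, 1], 3)
lst[0]=3 == 3: 1 + count([1], 3)
lst[0]=1 != 3: 0 + count([], 3)
= 3


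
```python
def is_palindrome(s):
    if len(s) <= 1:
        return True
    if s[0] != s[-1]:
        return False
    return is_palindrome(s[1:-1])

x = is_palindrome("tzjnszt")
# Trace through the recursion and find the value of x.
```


is_palindrome("tzjnszt")
"tzjnszt": s[0]='t' == s[-1]='t' -> is_palindrome("zjnsz")
"zjnsz": s[0]='z' == s[-1]='z' -> is_palindrome("jns")
"jns": s[0]='j' != s[-1]='s' -> False
= False


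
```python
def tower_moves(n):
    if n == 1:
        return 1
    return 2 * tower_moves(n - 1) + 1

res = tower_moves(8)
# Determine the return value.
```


tower_moves(8)
= 2 * tower_moves(7) + 1
= 2 * (2 * tower_moves(6) + 1) + 1
= 2 * (2 * (2 * tower_moves(5) + 1) + 1) + 1
= 2 * (2 * (2 * (2 * tower_moves(4) + 1) + 1) + 1) + 1
= 2 * (2 * (2 * (2 * (2 * tower_moves(3) + 1) + 1) + 1) + 1) + 1
= 2 * (2 * (2 * (2 * (2 * (2 * tower_moves(2) + 1) + 1) + 1) + 1) + 1) + 1
= 2 * (2 * (2 * (2 * (2 * (2 * (2 * tower_moves(1) + 1) + 1) + 1) + 1) + 1) + 1) + 1
Now compute bottom-up:
tower_moves(1) = 1
tower_moves(2) = 2 * 1 + 1 = 3
tower_moves(3) = 2 * 3 + 1 = 7
tower_moves(4) = 2 * 7 + 1 = 15
tower_moves(5) = 2 * 15 + 1 = 31
tower_moves(6) = 2 * 31 + 1 = 63
tower_moves(7) = 2 * 63 + 1 = 127
tower_moves(8) = 2 * 127 + 1 = 255
= 255


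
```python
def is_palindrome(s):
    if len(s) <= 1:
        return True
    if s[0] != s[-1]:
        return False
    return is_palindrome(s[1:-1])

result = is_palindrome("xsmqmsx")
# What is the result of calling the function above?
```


is_palindrome("xsmqmsx")
"xsmqmsx": s[0]='x' == s[-1]='x' -> is_palindrome("smqms")
"smqms": s[0]='s' == s[-1]='s' -> is_palindrome("mqm")
"mqm": s[0]='m' == s[-1]='m' -> is_palindrome("q")
"q": len <= 1 -> True
= True


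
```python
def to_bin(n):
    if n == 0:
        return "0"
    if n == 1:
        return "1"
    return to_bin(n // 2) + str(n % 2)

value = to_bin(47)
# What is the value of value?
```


to_bin(47)
= to_bin(23) + "1"
= to_bin(11) + "1" + "1"
= to_bin(5) + "1" + "1" + "1"
= to_bin(2) + "1" + "1" + "1" + "1"
= to_bin(1) + "0" + "1" + "1" + "1" + "1"
= "1" + "0" + "1" + "1" + "1" + "1"
= "101111"


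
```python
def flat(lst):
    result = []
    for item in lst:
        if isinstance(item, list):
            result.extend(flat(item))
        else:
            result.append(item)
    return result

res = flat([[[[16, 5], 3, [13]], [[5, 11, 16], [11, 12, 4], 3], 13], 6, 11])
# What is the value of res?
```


flat([[[[16, 5], 3, [13]], [[5, 11, 16], [11, 12, 4], 3], 13], 6, 11])
Processing each element:
  [[[16, 5], 3, [13]], [[5, 11, 16], [11, 12, 4], 3], 13] is a list -> flat recursively -> [16, 5, 3, 13, 5, 11, 16, 11, 12, 4, 3, 13]
  6 is not a list -> append 6
  11 is not a list -> append 11
= [16, 5, 3, 13, 5, 11, 16, 11, 12, 4, 3, 13, 6, 11]


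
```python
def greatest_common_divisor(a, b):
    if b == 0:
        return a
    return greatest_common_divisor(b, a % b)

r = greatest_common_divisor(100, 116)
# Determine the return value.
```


greatest_common_divisor(100, 116)
= greatest_common_divisor(116, 100 % 116) = greatest_common_divisor(116, 100)
= greatest_common_divisor(100, 116 % 100) = greatest_common_divisor(100, 16)
= greatest_common_divisor(16, 100 % 16) = greatest_common_divisor(16, 4)
= greatest_common_divisor(4, 16 % 4) = greatest_common_divisor(4, 0)
b == 0, return a = 4


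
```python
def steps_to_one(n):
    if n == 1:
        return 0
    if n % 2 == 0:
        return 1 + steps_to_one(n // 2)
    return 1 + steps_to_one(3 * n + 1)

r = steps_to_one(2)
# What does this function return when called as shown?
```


steps_to_one(2)
2 is even -> steps_to_one(1)
Reached 1 after 1 steps
= 1


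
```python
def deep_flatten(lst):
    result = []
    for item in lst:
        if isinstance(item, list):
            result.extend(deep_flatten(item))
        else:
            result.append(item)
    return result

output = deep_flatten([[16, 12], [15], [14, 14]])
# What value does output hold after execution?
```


deep_flatten([[16, 12], [15], [14, 14]])
Processing each element:
  [16, 12] is a list -> deep_flatten recursively -> [16, 12]
  [15] is a list -> deep_flatten recursively -> [15]
  [14, 14] is a list -> deep_flatten recursively -> [14, 14]
= [16, 12, 15, 14, 14]


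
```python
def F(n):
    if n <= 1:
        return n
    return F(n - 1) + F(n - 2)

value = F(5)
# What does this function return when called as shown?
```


F(5)
= F(4) + F(3)
= (F(3) + F(2)) + F(3)
Computing bottom-up: F(0)=0, F(1)=1, F(2)=1, F(3)=2, F(4)=3, F(5)=5
= 5


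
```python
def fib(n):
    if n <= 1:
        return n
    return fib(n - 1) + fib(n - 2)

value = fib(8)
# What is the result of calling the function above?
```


fib(8)
= fib(7) + fib(6)
= (fib(6) + fib(5)) + fib(6)
Computing bottom-up: fib(0)=0, fib(1)=1, fib(2)=1, fib(3)=2, fib(4)=3, fib(5)=5, fib(6)=8, fib(7)=13, fib(8)=21
= 21


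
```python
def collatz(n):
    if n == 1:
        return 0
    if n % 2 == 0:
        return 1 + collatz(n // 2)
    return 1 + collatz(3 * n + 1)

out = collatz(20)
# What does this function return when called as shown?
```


collatz(20)
20 is even -> collatz(10)
10 is even -> collatz(5)
5 is odd -> 3*5+1 = 16 -> collatz(16)
16 is even -> collatz(8)
8 is even -> collatz(4)
4 is even -> collatz(2)
2 is even -> collatz(1)
Reached 1 after 7 steps
= 7


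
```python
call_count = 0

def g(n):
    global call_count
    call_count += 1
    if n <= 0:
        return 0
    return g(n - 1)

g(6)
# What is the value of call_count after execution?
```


g(6) calls g(5) calls ... calls g(0)
Total calls: 6 + 1 (for base case) = 7


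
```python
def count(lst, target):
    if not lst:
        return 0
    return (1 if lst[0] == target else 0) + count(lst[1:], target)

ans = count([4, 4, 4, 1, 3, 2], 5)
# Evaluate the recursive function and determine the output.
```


count([4, 4, 4, 1, 3, 2], 5)
lst[0]=4 != 5: 0 + count([4, 4, 1, 3, 2], 5)
lst[0]=4 != 5: 0 + count([4, 1, 3, 2], 5)
lst[0]=4 != 5: 0 + count([1, 3, 2], 5)
lst[0]=1 != 5: 0 + count([3, 2], 5)
lst[0]=3 != 5: 0 + count([2], 5)
lst[0]=2 != 5: 0 + count([], 5)
= 0


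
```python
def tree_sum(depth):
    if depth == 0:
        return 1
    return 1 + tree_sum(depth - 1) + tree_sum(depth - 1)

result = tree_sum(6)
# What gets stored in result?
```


tree_sum(6)
= 1 + tree_sum(5) + tree_sum(5)
= 1 + 2 * tree_sum(5)
tree_sum(k) = 2^(k+1) - 1
tree_sum(0) = 1
tree_sum(1) = 3
tree_sum(2) = 7
tree_sum(3) = 15
tree_sum(4) = 31
tree_sum(6) = 2^7 - 1 = 127


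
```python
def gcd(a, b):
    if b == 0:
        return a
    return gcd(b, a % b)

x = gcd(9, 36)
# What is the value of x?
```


gcd(9, 36)
= gcd(36, 9 % 36) = gcd(36, 9)
= gcd(9, 36 % 9) = gcd(9, 0)
b == 0, return a = 9


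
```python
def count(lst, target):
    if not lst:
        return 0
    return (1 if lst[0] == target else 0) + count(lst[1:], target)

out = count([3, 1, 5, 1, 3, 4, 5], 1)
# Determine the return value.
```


count([3, 1, 5, 1, 3, 4, 5], 1)
lst[0]=3 != 1: 0 + count([1, 5, 1, 3, 4, 5], 1)
lst[0]=1 == 1: 1 + count([5, 1, 3, 4, 5], 1)
lst[0]=5 != 1: 0 + count([1, 3, 4, 5], 1)
lst[0]=1 == 1: 1 + count([3, 4, 5], 1)
lst[0]=3 != 1: 0 + count([4, 5], 1)
lst[0]=4 != 1: 0 + count([5], 1)
lst[0]=5 != 1: 0 + count([], 1)
= 2


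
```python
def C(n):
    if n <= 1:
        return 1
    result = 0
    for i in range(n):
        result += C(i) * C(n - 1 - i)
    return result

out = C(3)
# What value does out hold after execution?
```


C(3)
= sum of C(i) * C(3-1-i) for i in 0..2
First compute sub-values bottom-up:
  C(0) = 1, C(1) = 1
  C(2) = 1*1 + 1*1 = 2
Now C(3):
  C(0)*C(2) = 1*2 = 2
  C(1)*C(1) = 1*1 = 1
  C(2)*C(0) = 2*1 = 2
= 2 + 1 + 2
= 5


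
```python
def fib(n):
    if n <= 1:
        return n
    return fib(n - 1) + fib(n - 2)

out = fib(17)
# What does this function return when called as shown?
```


fib(17)
= fib(16) + fib(15)
= (fib(15) + fib(14)) + fib(15)
Computing bottom-up: fib(0)=0, fib(1)=1, fib(2)=1, fib(3)=2, fib(4)=3, fib(5)=5, fib(6)=8, fib(7)=13, fib(8)=21, fib(9)=34, fib(10)=55, fib(11)=89, fib(12)=144, fib(13)=233, fib(14)=377, fib(15)=610, fib(16)=987, fib(17)=1597
= 1597


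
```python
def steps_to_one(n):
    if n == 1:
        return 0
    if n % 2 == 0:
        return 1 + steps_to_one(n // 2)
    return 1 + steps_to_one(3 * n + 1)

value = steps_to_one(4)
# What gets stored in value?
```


steps_to_one(4)
4 is even -> steps_to_one(2)
2 is even -> steps_to_one(1)
Reached 1 after 2 steps
= 2


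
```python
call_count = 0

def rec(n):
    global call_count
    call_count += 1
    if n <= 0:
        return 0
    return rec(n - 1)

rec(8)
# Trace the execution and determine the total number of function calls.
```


rec(8) calls rec(7) calls ... calls rec(0)
Total calls: 8 + 1 (for base case) = 9


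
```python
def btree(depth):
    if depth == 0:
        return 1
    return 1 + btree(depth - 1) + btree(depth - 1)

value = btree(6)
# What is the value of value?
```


btree(6)
= 1 + btree(5) + btree(5)
= 1 + 2 * btree(5)
btree(k) = 2^(k+1) - 1
btree(0) = 1
btree(1) = 3
btree(2) = 7
btree(3) = 15
btree(4) = 31
btree(6) = 2^7 - 1 = 127


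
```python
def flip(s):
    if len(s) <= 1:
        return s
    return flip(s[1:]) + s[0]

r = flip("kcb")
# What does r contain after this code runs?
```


flip("kcb")
= flip("cb") + "k"
= flip("b") + "c" + "k"
= "b" + "c" + "k"
= "bck"


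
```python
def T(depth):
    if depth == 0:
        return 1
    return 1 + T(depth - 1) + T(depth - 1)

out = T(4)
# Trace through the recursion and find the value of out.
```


T(4)
= 1 + T(3) + T(3)
= 1 + 2 * T(3)
T(k) = 2^(k+1) - 1
T(0) = 1
T(1) = 3
T(2) = 7
T(3) = 15
T(4) = 31
T(4) = 2^5 - 1 = 31


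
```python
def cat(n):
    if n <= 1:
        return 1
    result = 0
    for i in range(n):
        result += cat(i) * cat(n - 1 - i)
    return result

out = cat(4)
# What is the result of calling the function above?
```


cat(4)
= sum of cat(i) * cat(4-1-i) for i in 0..3
First compute sub-values bottom-up:
  cat(0) = 1, cat(1) = 1
  cat(2) = 1*1 + 1*1 = 2
  cat(3) = 1*2 + 1*1 + 2*1 = 5
Now cat(4):
  cat(0)*cat(3) = 1*5 = 5
  cat(1)*cat(2) = 1*2 = 2
  cat(2)*cat(1) = 2*1 = 2
  cat(3)*cat(0) = 5*1 = 5
= 5 + 2 + 2 + 5
= 14


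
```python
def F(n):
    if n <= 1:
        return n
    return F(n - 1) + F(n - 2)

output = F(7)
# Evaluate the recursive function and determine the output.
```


F(7)
= F(6) + F(5)
= (F(5) + F(4)) + F(5)
Computing bottom-up: F(0)=0, F(1)=1, F(2)=1, F(3)=2, F(4)=3, F(5)=5, F(6)=8, F(7)=13
= 13


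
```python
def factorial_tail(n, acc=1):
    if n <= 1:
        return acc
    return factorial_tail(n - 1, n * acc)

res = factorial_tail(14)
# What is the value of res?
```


factorial_tail(14, 1)
= factorial_tail(13, 14 * 1) = factorial_tail(13, 14)
= factorial_tail(12, 13 * 14) = factorial_tail(12, 182)
= factorial_tail(11, 12 * 182) = factorial_tail(11, 2184)
= factorial_tail(10, 11 * 2184) = factorial_tail(10, 24024)
= factorial_tail(9, 10 * 24024) = factorial_tail(9, 240240)
= factorial_tail(8, 9 * 240240) = factorial_tail(8, 2162160)
= factorial_tail(7, 8 * 2162160) = factorial_tail(7, 17297280)
= factorial_tail(6, 7 * 17297280) = factorial_tail(6, 121080960)
= factorial_tail(5, 6 * 121080960) = factorial_tail(5, 726485760)
= factorial_tail(4, 5 * 726485760) = factorial_tail(4, 3632428800)
= factorial_tail(3, 4 * 3632428800) = factorial_tail(3, 14529715200)
= factorial_tail(2, 3 * 14529715200) = factorial_tail(2, 43589145600)
= factorial_tail(1, 2 * 43589145600) = factorial_tail(1, 87178291200)
n <= 1, return acc = 87178291200


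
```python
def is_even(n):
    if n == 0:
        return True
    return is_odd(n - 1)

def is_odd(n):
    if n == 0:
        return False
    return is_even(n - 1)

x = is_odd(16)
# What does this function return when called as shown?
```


is_odd(16)
= is_even(15)
= is_odd(14)
= is_even(13)
= is_odd(12)
= is_even(11)
= is_odd(10)
= is_even(9)
= is_odd(8)
= is_even(7)
= is_odd(6)
= is_even(5)
= is_odd(4)
= is_even(3)
= is_odd(2)
= is_even(1)
= is_odd(0)
n == 0: return False
= False


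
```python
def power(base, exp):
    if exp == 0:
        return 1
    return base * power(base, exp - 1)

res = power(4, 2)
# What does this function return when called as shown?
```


power(4, 2)
= 4 * power(4, 1)
= 4 * 4 * power(4, 0)
= 4 * 4 * 1
= 16


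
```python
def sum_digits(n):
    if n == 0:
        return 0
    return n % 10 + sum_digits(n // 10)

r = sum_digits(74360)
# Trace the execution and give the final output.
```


sum_digits(74360)
= 0 + sum_digits(7436)
= 0 + 6 + sum_digits(743)
= 0 + 6 + 3 + sum_digits(74)
= 0 + 6 + 3 + 4 + sum_digits(7)
= 0 + 6 + 3 + 4 + 7 + sum_digits(0)
= 0 + 6 + 3 + 4 + 7 + 0
= 20


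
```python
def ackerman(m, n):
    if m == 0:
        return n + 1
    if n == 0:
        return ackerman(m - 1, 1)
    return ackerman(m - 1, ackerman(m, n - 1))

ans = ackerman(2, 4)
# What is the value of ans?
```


ackerman(2, 4)
= ackerman(1, ackerman(2, 3))
First compute ackerman(2, 3) = 9
= ackerman(1, 9)
= 11


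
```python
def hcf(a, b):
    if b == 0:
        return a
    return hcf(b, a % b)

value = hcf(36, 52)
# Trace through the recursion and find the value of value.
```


hcf(36, 52)
= hcf(52, 36 % 52) = hcf(52, 36)
= hcf(36, 52 % 36) = hcf(36, 16)
= hcf(16, 36 % 16) = hcf(16, 4)
= hcf(4, 16 % 4) = hcf(4, 0)
b == 0, return a = 4


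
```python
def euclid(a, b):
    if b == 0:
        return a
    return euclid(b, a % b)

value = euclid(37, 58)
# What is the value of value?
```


euclid(37, 58)
= euclid(58, 37 % 58) = euclid(58, 37)
= euclid(37, 58 % 37) = euclid(37, 21)
= euclid(21, 37 % 21) = euclid(21, 16)
= euclid(16, 21 % 16) = euclid(16, 5)
= euclid(5, 16 % 5) = euclid(5, 1)
= euclid(1, 5 % 1) = euclid(1, 0)
b == 0, return a = 1


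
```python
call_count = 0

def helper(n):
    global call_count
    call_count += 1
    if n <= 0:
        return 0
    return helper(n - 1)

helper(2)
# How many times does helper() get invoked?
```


helper(2) calls helper(1) calls ... calls helper(0)
Total calls: 2 + 1 (for base case) = 3


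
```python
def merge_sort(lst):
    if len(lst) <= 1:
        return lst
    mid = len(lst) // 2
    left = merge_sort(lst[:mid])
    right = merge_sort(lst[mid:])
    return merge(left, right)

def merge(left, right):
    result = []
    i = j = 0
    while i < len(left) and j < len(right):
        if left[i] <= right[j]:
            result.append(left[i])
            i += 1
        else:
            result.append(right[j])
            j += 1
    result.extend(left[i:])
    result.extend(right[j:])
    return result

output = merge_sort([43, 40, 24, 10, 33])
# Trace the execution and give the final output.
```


merge_sort([43, 40, 24, 10, 33])
Split into [43, 40] and [24, 10, 33]
Left sorted: [40, 43]
Right sorted: [10, 24, 33]
Merge [40, 43] and [10, 24, 33]
= [10, 24, 33, 40, 43]


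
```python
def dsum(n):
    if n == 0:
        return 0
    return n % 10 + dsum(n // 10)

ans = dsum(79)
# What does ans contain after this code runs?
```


dsum(79)
= 9 + dsum(7)
= 9 + 7 + dsum(0)
= 9 + 7 + 0
= 16


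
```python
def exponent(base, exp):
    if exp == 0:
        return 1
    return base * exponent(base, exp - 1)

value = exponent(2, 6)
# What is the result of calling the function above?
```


exponent(2, 6)
= 2 * exponent(2, 5)
= 2 * 2 * exponent(2, 4)
= 2 * 2 * 2 * exponent(2, 3)
= 2 * 2 * 2 * 2 * exponent(2, 2)
= 2 * 2 * 2 * 2 * 2 * exponent(2, 1)
= 2 * 2 * 2 * 2 * 2 * 2 * exponent(2, 0)
= 2 * 2 * 2 * 2 * 2 * 2 * 1
= 64


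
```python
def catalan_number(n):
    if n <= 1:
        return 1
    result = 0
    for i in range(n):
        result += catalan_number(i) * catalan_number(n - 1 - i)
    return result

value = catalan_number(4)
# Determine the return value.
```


catalan_number(4)
= sum of catalan_number(i) * catalan_number(4-1-i) for i in 0..3
First compute sub-values bottom-up:
  catalan_number(0) = 1, catalan_number(1) = 1
  catalan_number(2) = 1*1 + 1*1 = 2
  catalan_number(3) = 1*2 + 1*1 + 2*1 = 5
Now catalan_number(4):
  catalan_number(0)*catalan_number(3) = 1*5 = 5
  catalan_number(1)*catalan_number(2) = 1*2 = 2
  catalan_number(2)*catalan_number(1) = 2*1 = 2
  catalan_number(3)*catalan_number(0) = 5*1 = 5
= 5 + 2 + 2 + 5
= 14


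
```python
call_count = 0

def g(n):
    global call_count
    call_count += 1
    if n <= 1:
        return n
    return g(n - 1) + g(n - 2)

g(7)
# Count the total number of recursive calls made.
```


g(7) calls g(6) and g(5); each non-base call branches into two more.
Let C(k) = total number of calls made by g(k), including the call to g(k) itself.
Base cases: C(0) = 1, C(1) = 1
Recurrence: C(k) = 1 + C(k-1) + C(k-2)
  C(2) = 1 + C(1) + C(0) = 1 + 1 + 1 = 3
  C(3) = 1 + C(2) + C(1) = 1 + 3 + 1 = 5
  C(4) = 1 + C(3) + C(2) = 1 + 5 + 3 = 9
  C(5) = 1 + C(4) + C(3) = 1 + 9 + 5 = 15
  C(6) = 1 + C(5) + C(4) = 1 + 15 + 9 = 25
  C(7) = 1 + C(6) + C(5) = 1 + 25 + 15 = 41
Total calls = C(7) = 41


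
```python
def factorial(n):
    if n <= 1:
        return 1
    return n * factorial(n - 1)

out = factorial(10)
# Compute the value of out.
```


factorial(10)
= 10 * factorial(9)
= 10 * 9 * factorial(8)
= 10 * 9 * 8 * factorial(7)
= 10 * 9 * 8 * 7 * factorial(6)
= 10 * 9 * 8 * 7 * 6 * factorial(5)
= 10 * 9 * 8 * 7 * 6 * 5 * factorial(4)
= 10 * 9 * 8 * 7 * 6 * 5 * 4 * factorial(3)
= 10 * 9 * 8 * 7 * 6 * 5 * 4 * 3 * factorial(2)
= 10 * 9 * 8 * 7 * 6 * 5 * 4 * 3 * 2 * factorial(1)
= 10 * 9 * 8 * 7 * 6 * 5 * 4 * 3 * 2 * 1
= 3628800


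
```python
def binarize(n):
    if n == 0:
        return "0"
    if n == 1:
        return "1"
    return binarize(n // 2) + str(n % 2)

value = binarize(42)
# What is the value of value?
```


binarize(42)
= binarize(21) + "0"
= binarize(10) + "1" + "0"
= binarize(5) + "0" + "1" + "0"
= binarize(2) + "1" + "0" + "1" + "0"
= binarize(1) + "0" + "1" + "0" + "1" + "0"
= "1" + "0" + "1" + "0" + "1" + "0"
= "101010"


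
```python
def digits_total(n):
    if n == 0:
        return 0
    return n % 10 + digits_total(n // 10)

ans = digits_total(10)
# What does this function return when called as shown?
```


digits_total(10)
= 0 + digits_total(1)
= 0 + 1 + digits_total(0)
= 0 + 1 + 0
= 1


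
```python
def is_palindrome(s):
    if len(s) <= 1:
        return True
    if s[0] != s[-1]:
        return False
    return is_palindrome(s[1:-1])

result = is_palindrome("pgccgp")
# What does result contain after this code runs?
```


is_palindrome("pgccgp")
"pgccgp": s[0]='p' == s[-1]='p' -> is_palindrome("gccg")
"gccg": s[0]='g' == s[-1]='g' -> is_palindrome("cc")
"cc": s[0]='c' == s[-1]='c' -> is_palindrome("")
"": len <= 1 -> True
= True


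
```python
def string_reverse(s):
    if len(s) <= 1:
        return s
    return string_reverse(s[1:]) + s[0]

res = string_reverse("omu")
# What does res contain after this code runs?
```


string_reverse("omu")
= string_reverse("mu") + "o"
= string_reverse("u") + "m" + "o"
= "u" + "m" + "o"
= "umo"


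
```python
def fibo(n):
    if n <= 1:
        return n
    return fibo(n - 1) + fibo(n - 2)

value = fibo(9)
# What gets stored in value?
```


fibo(9)
= fibo(8) + fibo(7)
= (fibo(7) + fibo(6)) + fibo(7)
Computing bottom-up: fibo(0)=0, fibo(1)=1, fibo(2)=1, fibo(3)=2, fibo(4)=3, fibo(5)=5, fibo(6)=8, fibo(7)=13, fibo(8)=21, fibo(9)=34
= 34


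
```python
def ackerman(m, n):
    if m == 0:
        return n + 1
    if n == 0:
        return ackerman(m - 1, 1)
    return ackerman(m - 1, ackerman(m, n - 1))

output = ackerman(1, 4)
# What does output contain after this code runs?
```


ackerman(1, 4)
= ackerman(0, ackerman(1, 3))
First compute ackerman(1, 3) = 5
= ackerman(0, 5)
= 6


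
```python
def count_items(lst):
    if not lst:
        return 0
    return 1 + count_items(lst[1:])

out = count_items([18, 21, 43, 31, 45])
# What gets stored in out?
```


count_items([18, 21, 43, 31, 45])
= 1 + count_items([21, 43, 31, 45])
= 1 + 1 + count_items([43, 31, 45])
= 1 + 1 + 1 + count_items([31, 45])
= 1 + 1 + 1 + 1 + count_items([45])
= 1 + 1 + 1 + 1 + 1 + count_items([])
= 1 + 1 + 1 + 1 + 1 + 0
= 5


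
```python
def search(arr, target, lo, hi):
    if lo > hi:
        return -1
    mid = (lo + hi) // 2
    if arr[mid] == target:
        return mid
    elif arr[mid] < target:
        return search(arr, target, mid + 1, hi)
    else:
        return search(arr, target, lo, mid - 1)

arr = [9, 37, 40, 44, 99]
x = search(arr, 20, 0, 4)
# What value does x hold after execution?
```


search(arr, 20, 0, 4)
lo=0, hi=4, mid=2, arr[mid]=40
40 > 20, search left half
lo=0, hi=1, mid=0, arr[mid]=9
9 < 20, search right half
lo=1, hi=1, mid=1, arr[mid]=37
37 > 20, search left half
lo > hi, target not found, return -1
= -1


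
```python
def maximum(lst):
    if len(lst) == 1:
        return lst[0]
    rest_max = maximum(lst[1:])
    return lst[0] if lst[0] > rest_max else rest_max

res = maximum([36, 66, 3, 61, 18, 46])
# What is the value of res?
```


maximum([36, 66, 3, 61, 18, 46])
= compare 36 with maximum([66, 3, 61, 18, 46])
= compare 66 with maximum([3, 61, 18, 46])
= compare 3 with maximum([61, 18, 46])
= compare 61 with maximum([18, 46])
= compare 18 with maximum([46])
Base: maximum([46]) = 46
compare 18 with 46: max = 46
compare 61 with 46: max = 61
compare 3 with 61: max = 61
compare 66 with 61: max = 66
compare 36 with 66: max = 66
= 66


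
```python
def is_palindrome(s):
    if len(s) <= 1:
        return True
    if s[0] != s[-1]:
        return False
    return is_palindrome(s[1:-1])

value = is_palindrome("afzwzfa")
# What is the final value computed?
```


is_palindrome("afzwzfa")
"afzwzfa": s[0]='a' == s[-1]='a' -> is_palindrome("fzwzf")
"fzwzf": s[0]='f' == s[-1]='f' -> is_palindrome("zwz")
"zwz": s[0]='z' == s[-1]='z' -> is_palindrome("w")
"w": len <= 1 -> True
= True


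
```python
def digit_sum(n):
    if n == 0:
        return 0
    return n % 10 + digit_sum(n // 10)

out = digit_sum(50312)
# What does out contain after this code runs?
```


digit_sum(50312)
= 2 + digit_sum(5031)
= 2 + 1 + digit_sum(503)
= 2 + 1 + 3 + digit_sum(50)
= 2 + 1 + 3 + 0 + digit_sum(5)
= 2 + 1 + 3 + 0 + 5 + digit_sum(0)
= 2 + 1 + 3 + 0 + 5 + 0
= 11


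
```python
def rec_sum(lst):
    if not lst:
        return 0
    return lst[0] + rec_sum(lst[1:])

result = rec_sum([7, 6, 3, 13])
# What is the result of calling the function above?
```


rec_sum([7, 6, 3, 13])
= 7 + rec_sum([6, 3, 13])
= 7 + 6 + rec_sum([3, 13])
= 7 + 6 + 3 + rec_sum([13])
= 7 + 6 + 3 + 13 + rec_sum([])
= 7 + 6 + 3 + 13 + 0
= 29


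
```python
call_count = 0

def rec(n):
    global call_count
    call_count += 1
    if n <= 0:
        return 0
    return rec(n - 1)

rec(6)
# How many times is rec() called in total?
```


rec(6) calls rec(5) calls ... calls rec(0)
Total calls: 6 + 1 (for base case) = 7


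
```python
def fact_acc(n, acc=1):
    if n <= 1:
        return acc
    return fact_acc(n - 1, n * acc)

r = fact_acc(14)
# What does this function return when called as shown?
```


fact_acc(14, 1)
= fact_acc(13, 14 * 1) = fact_acc(13, 14)
= fact_acc(12, 13 * 14) = fact_acc(12, 182)
= fact_acc(11, 12 * 182) = fact_acc(11, 2184)
= fact_acc(10, 11 * 2184) = fact_acc(10, 24024)
= fact_acc(9, 10 * 24024) = fact_acc(9, 240240)
= fact_acc(8, 9 * 240240) = fact_acc(8, 2162160)
= fact_acc(7, 8 * 2162160) = fact_acc(7, 17297280)
= fact_acc(6, 7 * 17297280) = fact_acc(6, 121080960)
= fact_acc(5, 6 * 121080960) = fact_acc(5, 726485760)
= fact_acc(4, 5 * 726485760) = fact_acc(4, 3632428800)
= fact_acc(3, 4 * 3632428800) = fact_acc(3, 14529715200)
= fact_acc(2, 3 * 14529715200) = fact_acc(2, 43589145600)
= fact_acc(1, 2 * 43589145600) = fact_acc(1, 87178291200)
n <= 1, return acc = 87178291200


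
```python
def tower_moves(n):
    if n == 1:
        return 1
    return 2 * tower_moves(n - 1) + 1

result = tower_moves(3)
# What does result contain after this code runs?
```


tower_moves(3)
= 2 * tower_moves(2) + 1
= 2 * (2 * tower_moves(1) + 1) + 1
Now compute bottom-up:
tower_moves(1) = 1
tower_moves(2) = 2 * 1 + 1 = 3
tower_moves(3) = 2 * 3 + 1 = 7
= 7


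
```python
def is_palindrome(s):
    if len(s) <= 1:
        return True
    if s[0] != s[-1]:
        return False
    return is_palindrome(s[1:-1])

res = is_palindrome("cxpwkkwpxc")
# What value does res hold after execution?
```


is_palindrome("cxpwkkwpxc")
"cxpwkkwpxc": s[0]='c' == s[-1]='c' -> is_palindrome("xpwkkwpx")
"xpwkkwpx": s[0]='x' == s[-1]='x' -> is_palindrome("pwkkwp")
"pwkkwp": s[0]='p' == s[-1]='p' -> is_palindrome("wkkw")
"wkkw": s[0]='w' == s[-1]='w' -> is_palindrome("kk")
"kk": s[0]='k' == s[-1]='k' -> is_palindrome("")
"": len <= 1 -> True
= True


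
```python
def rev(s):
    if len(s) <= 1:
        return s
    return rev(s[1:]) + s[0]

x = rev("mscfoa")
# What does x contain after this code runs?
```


rev("mscfoa")
= rev("scfoa") + "m"
= rev("cfoa") + "s" + "m"
= rev("foa") + "c" + "s" + "m"
= rev("oa") + "f" + "c" + "s" + "m"
= rev("a") + "o" + "f" + "c" + "s" + "m"
= "a" + "o" + "f" + "c" + "s" + "m"
= "aofcsm"


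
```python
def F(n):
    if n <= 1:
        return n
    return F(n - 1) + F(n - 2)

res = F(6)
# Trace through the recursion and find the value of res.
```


F(6)
= F(5) + F(4)
= (F(4) + F(3)) + F(4)
Computing bottom-up: F(0)=0, F(1)=1, F(2)=1, F(3)=2, F(4)=3, F(5)=5, F(6)=8
= 8


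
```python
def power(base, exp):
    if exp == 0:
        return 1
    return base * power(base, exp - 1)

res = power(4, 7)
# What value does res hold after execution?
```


power(4, 7)
= 4 * power(4, 6)
= 4 * 4 * power(4, 5)
= 4 * 4 * 4 * power(4, 4)
= 4 * 4 * 4 * 4 * power(4, 3)
= 4 * 4 * 4 * 4 * 4 * power(4, 2)
= 4 * 4 * 4 * 4 * 4 * 4 * power(4, 1)
= 4 * 4 * 4 * 4 * 4 * 4 * 4 * power(4, 0)
= 4 * 4 * 4 * 4 * 4 * 4 * 4 * 1
= 16384


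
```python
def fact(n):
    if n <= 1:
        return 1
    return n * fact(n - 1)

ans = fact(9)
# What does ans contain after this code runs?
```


fact(9)
= 9 * fact(8)
= 9 * 8 * fact(7)
= 9 * 8 * 7 * fact(6)
= 9 * 8 * 7 * 6 * fact(5)
= 9 * 8 * 7 * 6 * 5 * fact(4)
= 9 * 8 * 7 * 6 * 5 * 4 * fact(3)
= 9 * 8 * 7 * 6 * 5 * 4 * 3 * fact(2)
= 9 * 8 * 7 * 6 * 5 * 4 * 3 * 2 * fact(1)
= 9 * 8 * 7 * 6 * 5 * 4 * 3 * 2 * 1
= 362880


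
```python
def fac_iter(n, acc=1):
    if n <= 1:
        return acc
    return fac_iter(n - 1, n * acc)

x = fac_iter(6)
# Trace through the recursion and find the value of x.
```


fac_iter(6, 1)
= fac_iter(5, 6 * 1) = fac_iter(5, 6)
= fac_iter(4, 5 * 6) = fac_iter(4, 30)
= fac_iter(3, 4 * 30) = fac_iter(3, 120)
= fac_iter(2, 3 * 120) = fac_iter(2, 360)
= fac_iter(1, 2 * 360) = fac_iter(1, 720)
n <= 1, return acc = 720


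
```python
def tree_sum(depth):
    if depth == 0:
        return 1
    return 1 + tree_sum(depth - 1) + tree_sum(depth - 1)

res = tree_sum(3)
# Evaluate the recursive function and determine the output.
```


tree_sum(3)
= 1 + tree_sum(2) + tree_sum(2)
= 1 + 2 * tree_sum(2)
tree_sum(k) = 2^(k+1) - 1
tree_sum(0) = 1
tree_sum(1) = 3
tree_sum(2) = 7
tree_sum(3) = 15
tree_sum(3) = 2^4 - 1 = 15


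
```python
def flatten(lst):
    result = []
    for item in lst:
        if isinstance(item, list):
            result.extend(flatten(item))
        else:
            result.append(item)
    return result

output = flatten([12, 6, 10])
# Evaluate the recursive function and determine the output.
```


flatten([12, 6, 10])
Processing each element:
  12 is not a list -> append 12
  6 is not a list -> append 6
  10 is not a list -> append 10
= [12, 6, 10]


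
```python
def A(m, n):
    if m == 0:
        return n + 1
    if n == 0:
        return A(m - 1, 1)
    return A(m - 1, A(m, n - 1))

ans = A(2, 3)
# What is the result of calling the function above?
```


A(2, 3)
= A(1, A(2, 2))
First compute A(2, 2) = 7
= A(1, 7)
= 9


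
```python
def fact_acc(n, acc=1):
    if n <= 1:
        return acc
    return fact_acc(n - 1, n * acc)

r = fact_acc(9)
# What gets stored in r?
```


fact_acc(9, 1)
= fact_acc(8, 9 * 1) = fact_acc(8, 9)
= fact_acc(7, 8 * 9) = fact_acc(7, 72)
= fact_acc(6, 7 * 72) = fact_acc(6, 504)
= fact_acc(5, 6 * 504) = fact_acc(5, 3024)
= fact_acc(4, 5 * 3024) = fact_acc(4, 15120)
= fact_acc(3, 4 * 15120) = fact_acc(3, 60480)
= fact_acc(2, 3 * 60480) = fact_acc(2, 181440)
= fact_acc(1, 2 * 181440) = fact_acc(1, 362880)
n <= 1, return acc = 362880


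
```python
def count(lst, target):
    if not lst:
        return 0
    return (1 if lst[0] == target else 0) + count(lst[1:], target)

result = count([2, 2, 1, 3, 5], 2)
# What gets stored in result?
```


count([2, 2, 1, 3, 5], 2)
lst[0]=2 == 2: 1 + count([2, 1, 3, 5], 2)
lst[0]=2 == 2: 1 + count([1, 3, 5], 2)
lst[0]=1 != 2: 0 + count([3, 5], 2)
lst[0]=3 != 2: 0 + count([5], 2)
lst[0]=5 != 2: 0 + count([], 2)
= 2


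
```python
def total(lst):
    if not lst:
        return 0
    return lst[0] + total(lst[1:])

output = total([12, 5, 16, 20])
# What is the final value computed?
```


total([12, 5, 16, 20])
= 12 + total([5, 16, 20])
= 12 + 5 + total([16, 20])
= 12 + 5 + 16 + total([20])
= 12 + 5 + 16 + 20 + total([])
= 12 + 5 + 16 + 20 + 0
= 53


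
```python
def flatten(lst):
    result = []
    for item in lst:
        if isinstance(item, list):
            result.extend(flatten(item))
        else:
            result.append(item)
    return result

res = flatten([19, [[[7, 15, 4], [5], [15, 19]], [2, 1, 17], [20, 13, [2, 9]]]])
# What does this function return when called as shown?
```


flatten([19, [[[7, 15, 4], [5], [15, 19]], [2, 1, 17], [20, 13, [2, 9]]]])
Processing each element:
  19 is not a list -> append 19
  [[[7, 15, 4], [5], [15, 19]], [2, 1, 17], [20, 13, [2, 9]]] is a list -> flatten recursively -> [7, 15, 4, 5, 15, 19, 2, 1, 17, 20, 13, 2, 9]
= [19, 7, 15, 4, 5, 15, 19, 2, 1, 17, 20, 13, 2, 9]


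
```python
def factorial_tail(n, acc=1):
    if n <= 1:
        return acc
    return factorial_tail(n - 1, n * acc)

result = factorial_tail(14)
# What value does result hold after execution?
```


factorial_tail(14, 1)
= factorial_tail(13, 14 * 1) = factorial_tail(13, 14)
= factorial_tail(12, 13 * 14) = factorial_tail(12, 182)
= factorial_tail(11, 12 * 182) = factorial_tail(11, 2184)
= factorial_tail(10, 11 * 2184) = factorial_tail(10, 24024)
= factorial_tail(9, 10 * 24024) = factorial_tail(9, 240240)
= factorial_tail(8, 9 * 240240) = factorial_tail(8, 2162160)
= factorial_tail(7, 8 * 2162160) = factorial_tail(7, 17297280)
= factorial_tail(6, 7 * 17297280) = factorial_tail(6, 121080960)
= factorial_tail(5, 6 * 121080960) = factorial_tail(5, 726485760)
= factorial_tail(4, 5 * 726485760) = factorial_tail(4, 3632428800)
= factorial_tail(3, 4 * 3632428800) = factorial_tail(3, 14529715200)
= factorial_tail(2, 3 * 14529715200) = factorial_tail(2, 43589145600)
= factorial_tail(1, 2 * 43589145600) = factorial_tail(1, 87178291200)
n <= 1, return acc = 87178291200


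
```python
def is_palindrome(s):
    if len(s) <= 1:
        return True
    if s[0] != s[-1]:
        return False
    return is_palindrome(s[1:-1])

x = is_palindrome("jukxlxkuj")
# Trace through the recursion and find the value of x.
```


is_palindrome("jukxlxkuj")
"jukxlxkuj": s[0]='j' == s[-1]='j' -> is_palindrome("ukxlxku")
"ukxlxku": s[0]='u' == s[-1]='u' -> is_palindrome("kxlxk")
"kxlxk": s[0]='k' == s[-1]='k' -> is_palindrome("xlx")
"xlx": s[0]='x' == s[-1]='x' -> is_palindrome("l")
"l": len <= 1 -> True
= True


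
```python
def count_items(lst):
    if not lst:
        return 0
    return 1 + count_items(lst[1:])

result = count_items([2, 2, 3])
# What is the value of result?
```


count_items([2, 2, 3])
= 1 + count_items([2, 3])
= 1 + 1 + count_items([3])
= 1 + 1 + 1 + count_items([])
= 1 + 1 + 1 + 0
= 3


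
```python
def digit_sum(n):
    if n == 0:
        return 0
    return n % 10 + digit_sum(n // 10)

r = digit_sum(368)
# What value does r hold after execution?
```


digit_sum(368)
= 8 + digit_sum(36)
= 8 + 6 + digit_sum(3)
= 8 + 6 + 3 + digit_sum(0)
= 8 + 6 + 3 + 0
= 17


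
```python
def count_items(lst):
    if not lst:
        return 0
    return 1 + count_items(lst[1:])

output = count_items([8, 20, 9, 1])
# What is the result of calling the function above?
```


count_items([8, 20, 9, 1])
= 1 + count_items([20, 9, 1])
= 1 + 1 + count_items([9, 1])
= 1 + 1 + 1 + count_items([1])
= 1 + 1 + 1 + 1 + count_items([])
= 1 + 1 + 1 + 1 + 0
= 4


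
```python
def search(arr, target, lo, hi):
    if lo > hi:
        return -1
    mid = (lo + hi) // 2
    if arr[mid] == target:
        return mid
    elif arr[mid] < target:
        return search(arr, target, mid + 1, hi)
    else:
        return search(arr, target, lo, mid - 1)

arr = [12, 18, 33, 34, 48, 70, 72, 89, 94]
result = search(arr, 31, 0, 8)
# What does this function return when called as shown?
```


search(arr, 31, 0, 8)
lo=0, hi=8, mid=4, arr[mid]=48
48 > 31, search left half
lo=0, hi=3, mid=1, arr[mid]=18
18 < 31, search right half
lo=2, hi=3, mid=2, arr[mid]=33
33 > 31, search left half
lo > hi, target not found, return -1
= -1


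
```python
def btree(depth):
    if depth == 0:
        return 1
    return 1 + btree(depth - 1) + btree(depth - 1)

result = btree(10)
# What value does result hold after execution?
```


btree(10)
= 1 + btree(9) + btree(9)
= 1 + 2 * btree(9)
btree(k) = 2^(k+1) - 1
btree(0) = 1
btree(1) = 3
btree(2) = 7
btree(3) = 15
btree(4) = 31
btree(10) = 2^11 - 1 = 2047


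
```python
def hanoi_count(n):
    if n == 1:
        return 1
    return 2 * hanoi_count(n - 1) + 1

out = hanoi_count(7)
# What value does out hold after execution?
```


hanoi_count(7)
= 2 * hanoi_count(6) + 1
= 2 * (2 * hanoi_count(5) + 1) + 1
= 2 * (2 * (2 * hanoi_count(4) + 1) + 1) + 1
= 2 * (2 * (2 * (2 * hanoi_count(3) + 1) + 1) + 1) + 1
= 2 * (2 * (2 * (2 * (2 * hanoi_count(2) + 1) + 1) + 1) + 1) + 1
= 2 * (2 * (2 * (2 * (2 * (2 * hanoi_count(1) + 1) + 1) + 1) + 1) + 1) + 1
Now compute bottom-up:
hanoi_count(1) = 1
hanoi_count(2) = 2 * 1 + 1 = 3
hanoi_count(3) = 2 * 3 + 1 = 7
hanoi_count(4) = 2 * 7 + 1 = 15
hanoi_count(5) = 2 * 15 + 1 = 31
hanoi_count(6) = 2 * 31 + 1 = 63
hanoi_count(7) = 2 * 63 + 1 = 127
= 127


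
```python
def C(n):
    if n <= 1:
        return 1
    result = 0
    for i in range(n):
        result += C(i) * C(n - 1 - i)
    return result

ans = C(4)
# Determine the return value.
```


C(4)
= sum of C(i) * C(4-1-i) for i in 0..3
First compute sub-values bottom-up:
  C(0) = 1, C(1) = 1
  C(2) = 1*1 + 1*1 = 2
  C(3) = 1*2 + 1*1 + 2*1 = 5
Now C(4):
  C(0)*C(3) = 1*5 = 5
  C(1)*C(2) = 1*2 = 2
  C(2)*C(1) = 2*1 = 2
  C(3)*C(0) = 5*1 = 5
= 5 + 2 + 2 + 5
= 14
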